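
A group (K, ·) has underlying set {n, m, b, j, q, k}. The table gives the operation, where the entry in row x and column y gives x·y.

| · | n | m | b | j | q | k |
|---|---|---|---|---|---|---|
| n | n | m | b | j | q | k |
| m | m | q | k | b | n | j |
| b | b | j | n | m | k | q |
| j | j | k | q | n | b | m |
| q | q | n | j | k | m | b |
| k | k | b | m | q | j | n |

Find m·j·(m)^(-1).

The identity is n. In row m, the entry n sits in column q, so m^(-1) = q.
m·j = b
b·q = k

k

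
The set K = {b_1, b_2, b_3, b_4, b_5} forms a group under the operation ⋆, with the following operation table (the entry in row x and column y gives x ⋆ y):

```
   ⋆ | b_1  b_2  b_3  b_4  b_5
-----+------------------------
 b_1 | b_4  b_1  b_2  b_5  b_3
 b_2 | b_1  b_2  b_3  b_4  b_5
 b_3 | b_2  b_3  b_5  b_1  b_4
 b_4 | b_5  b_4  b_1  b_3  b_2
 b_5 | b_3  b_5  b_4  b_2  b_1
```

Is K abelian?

Check whether the table is symmetric across its main diagonal.
Every entry (row x, col y) equals the entry (row y, col x), so K is abelian.

Yes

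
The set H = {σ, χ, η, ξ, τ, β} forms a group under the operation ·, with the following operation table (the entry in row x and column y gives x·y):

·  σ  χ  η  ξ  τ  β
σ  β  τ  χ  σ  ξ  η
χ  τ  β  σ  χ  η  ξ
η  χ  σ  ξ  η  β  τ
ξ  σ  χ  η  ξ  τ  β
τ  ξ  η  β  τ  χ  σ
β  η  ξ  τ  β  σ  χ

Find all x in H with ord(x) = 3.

Identity is ξ. Compute the order of each non-identity element by repeated multiplication:
  σ: σ → β → η → χ → τ → ξ  (order 6)
  χ: χ → β → ξ  (order 3)
  η: η → ξ  (order 2)
  τ: τ → χ → η → β → σ → ξ  (order 6)
  β: β → χ → ξ  (order 3)
Elements of order 3: {β, χ}.

{β, χ}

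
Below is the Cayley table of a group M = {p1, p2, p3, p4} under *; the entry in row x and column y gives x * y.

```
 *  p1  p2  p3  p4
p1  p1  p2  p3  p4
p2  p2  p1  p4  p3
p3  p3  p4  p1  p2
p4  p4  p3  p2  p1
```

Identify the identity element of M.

The identity e satisfies e * x = x for all x, so its row in the table reproduces the column headers.
Row p1 reads: p1, p2, p3, p4 — exactly the header order. So p1 is the identity.

p1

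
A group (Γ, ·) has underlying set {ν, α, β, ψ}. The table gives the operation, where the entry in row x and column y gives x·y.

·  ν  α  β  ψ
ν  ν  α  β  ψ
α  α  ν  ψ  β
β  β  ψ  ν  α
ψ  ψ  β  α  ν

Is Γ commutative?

Check whether the table is symmetric across its main diagonal.
Every entry (row x, col y) equals the entry (row y, col x), so Γ is abelian.
(In fact Γ ≅ the Klein four-group V_4.)

Yes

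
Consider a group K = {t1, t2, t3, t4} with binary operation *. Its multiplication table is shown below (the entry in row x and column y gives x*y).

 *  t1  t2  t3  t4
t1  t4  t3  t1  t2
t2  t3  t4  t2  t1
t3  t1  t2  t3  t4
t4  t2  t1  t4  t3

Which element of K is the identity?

t3

The identity e satisfies e*x = x for all x, so its row in the table reproduces the column headers.
Row t3 reads: t1, t2, t3, t4 — exactly the header order. So t3 is the identity.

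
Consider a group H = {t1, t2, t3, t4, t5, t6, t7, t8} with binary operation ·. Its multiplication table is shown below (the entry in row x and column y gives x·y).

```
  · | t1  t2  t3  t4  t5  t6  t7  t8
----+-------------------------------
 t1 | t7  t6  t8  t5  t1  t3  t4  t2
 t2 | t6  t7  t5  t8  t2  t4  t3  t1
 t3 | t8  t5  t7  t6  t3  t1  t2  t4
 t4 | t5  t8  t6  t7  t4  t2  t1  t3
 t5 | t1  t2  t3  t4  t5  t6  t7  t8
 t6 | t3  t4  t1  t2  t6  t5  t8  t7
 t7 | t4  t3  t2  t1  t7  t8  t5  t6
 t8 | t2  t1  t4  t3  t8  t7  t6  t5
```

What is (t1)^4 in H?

t5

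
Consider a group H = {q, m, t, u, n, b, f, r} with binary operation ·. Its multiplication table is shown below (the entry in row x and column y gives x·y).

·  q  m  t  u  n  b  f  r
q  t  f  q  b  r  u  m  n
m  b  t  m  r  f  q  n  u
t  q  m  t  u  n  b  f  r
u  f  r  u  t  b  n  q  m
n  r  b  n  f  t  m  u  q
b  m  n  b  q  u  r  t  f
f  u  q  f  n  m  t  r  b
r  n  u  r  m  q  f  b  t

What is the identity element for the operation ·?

The identity e satisfies e·x = x for all x, so its row in the table reproduces the column headers.
Row t reads: q, m, t, u, n, b, f, r — exactly the header order. So t is the identity.

t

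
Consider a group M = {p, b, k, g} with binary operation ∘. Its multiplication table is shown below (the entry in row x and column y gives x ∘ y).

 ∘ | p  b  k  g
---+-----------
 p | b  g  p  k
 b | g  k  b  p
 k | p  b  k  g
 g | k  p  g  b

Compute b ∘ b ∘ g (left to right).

b ∘ b = k
k ∘ g = g

g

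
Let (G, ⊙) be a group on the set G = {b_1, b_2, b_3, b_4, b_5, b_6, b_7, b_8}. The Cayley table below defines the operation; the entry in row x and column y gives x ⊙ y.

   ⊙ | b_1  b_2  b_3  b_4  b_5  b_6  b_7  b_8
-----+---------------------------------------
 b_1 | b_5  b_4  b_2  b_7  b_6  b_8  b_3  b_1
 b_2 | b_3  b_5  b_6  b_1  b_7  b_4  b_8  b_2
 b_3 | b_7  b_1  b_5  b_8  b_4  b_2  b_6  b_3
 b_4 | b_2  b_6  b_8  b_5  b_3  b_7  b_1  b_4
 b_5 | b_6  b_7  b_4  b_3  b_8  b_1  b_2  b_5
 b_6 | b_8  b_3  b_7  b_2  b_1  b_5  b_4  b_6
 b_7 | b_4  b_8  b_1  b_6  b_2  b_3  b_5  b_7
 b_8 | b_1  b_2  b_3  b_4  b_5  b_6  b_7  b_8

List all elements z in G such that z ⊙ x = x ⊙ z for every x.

{b_5, b_8}

An element z is central iff its row equals its column in the table.
For b_2: b_2 ⊙ b_4 = b_1 ≠ b_6 = b_4 ⊙ b_2, so b_2 ∉ Z.
Checking each element this way leaves Z(G) = {b_5, b_8}.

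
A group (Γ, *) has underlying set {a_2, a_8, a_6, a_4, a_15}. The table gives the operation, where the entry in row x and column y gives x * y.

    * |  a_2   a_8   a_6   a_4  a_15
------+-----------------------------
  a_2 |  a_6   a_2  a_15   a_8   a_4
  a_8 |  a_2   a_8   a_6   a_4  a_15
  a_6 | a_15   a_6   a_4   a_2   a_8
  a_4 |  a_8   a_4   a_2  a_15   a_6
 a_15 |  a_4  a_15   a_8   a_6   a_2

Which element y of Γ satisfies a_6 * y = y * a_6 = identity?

First locate the identity: row a_8 matches the header, so a_8 is the identity.
Scan row a_6 for a_8: a_6 * a_15 = a_8. Hence a_6^(-1) = a_15.
(Structurally, Γ here is isomorphic to the cyclic group Z_5.)

a_15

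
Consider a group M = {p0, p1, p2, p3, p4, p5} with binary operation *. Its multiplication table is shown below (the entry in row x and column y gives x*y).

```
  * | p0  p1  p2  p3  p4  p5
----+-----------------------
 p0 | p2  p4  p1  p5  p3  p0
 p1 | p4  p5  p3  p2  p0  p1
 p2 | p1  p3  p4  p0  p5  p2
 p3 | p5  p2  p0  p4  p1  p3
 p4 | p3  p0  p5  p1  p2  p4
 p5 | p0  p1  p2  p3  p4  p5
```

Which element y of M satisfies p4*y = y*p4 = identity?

First locate the identity: row p5 matches the header, so p5 is the identity.
Scan row p4 for p5: p4*p2 = p5. Hence p4^(-1) = p2.

p2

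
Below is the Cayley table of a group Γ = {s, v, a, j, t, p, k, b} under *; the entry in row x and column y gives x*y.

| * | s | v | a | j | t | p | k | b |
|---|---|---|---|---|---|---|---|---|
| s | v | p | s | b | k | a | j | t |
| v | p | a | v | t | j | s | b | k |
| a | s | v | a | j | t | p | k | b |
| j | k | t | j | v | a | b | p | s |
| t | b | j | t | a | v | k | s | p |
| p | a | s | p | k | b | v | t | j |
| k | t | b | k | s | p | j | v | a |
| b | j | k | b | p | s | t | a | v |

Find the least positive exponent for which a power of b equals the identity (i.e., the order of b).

The identity element is a (its row matches the header).
b^1 = b
b^2 = b*b = v
b^3 = v*b = k
b^4 = k*b = a
The first power of b equal to the identity is b^4, so ord(b) = 4.

4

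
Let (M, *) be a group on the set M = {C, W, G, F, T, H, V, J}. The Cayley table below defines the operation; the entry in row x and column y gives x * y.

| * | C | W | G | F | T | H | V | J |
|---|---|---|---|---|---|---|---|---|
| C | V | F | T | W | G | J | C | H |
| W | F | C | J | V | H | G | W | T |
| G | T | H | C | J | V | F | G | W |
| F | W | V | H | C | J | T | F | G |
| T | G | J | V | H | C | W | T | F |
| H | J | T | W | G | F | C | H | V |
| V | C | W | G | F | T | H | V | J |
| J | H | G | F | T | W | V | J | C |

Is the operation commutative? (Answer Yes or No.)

H * G = W but G * H = F.
Since H and G do not commute, M is not abelian.

No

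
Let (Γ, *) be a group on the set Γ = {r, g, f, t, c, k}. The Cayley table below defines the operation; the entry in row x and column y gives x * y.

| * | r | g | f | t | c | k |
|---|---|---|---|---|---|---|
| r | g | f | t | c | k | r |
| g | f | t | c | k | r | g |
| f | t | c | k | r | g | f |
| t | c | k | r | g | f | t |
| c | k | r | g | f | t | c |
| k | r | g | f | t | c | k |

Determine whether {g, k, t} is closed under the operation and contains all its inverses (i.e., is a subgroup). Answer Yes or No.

{g, k, t} contains the identity k.
Checking products: every product of two elements of {g, k, t} (read from the table) lies in {g, k, t}, so the set is closed.
In a finite group, a nonempty closed subset is a subgroup. So {g, k, t} ≤ Γ.
(Structurally, Γ here is isomorphic to the cyclic group Z_6.)

Yes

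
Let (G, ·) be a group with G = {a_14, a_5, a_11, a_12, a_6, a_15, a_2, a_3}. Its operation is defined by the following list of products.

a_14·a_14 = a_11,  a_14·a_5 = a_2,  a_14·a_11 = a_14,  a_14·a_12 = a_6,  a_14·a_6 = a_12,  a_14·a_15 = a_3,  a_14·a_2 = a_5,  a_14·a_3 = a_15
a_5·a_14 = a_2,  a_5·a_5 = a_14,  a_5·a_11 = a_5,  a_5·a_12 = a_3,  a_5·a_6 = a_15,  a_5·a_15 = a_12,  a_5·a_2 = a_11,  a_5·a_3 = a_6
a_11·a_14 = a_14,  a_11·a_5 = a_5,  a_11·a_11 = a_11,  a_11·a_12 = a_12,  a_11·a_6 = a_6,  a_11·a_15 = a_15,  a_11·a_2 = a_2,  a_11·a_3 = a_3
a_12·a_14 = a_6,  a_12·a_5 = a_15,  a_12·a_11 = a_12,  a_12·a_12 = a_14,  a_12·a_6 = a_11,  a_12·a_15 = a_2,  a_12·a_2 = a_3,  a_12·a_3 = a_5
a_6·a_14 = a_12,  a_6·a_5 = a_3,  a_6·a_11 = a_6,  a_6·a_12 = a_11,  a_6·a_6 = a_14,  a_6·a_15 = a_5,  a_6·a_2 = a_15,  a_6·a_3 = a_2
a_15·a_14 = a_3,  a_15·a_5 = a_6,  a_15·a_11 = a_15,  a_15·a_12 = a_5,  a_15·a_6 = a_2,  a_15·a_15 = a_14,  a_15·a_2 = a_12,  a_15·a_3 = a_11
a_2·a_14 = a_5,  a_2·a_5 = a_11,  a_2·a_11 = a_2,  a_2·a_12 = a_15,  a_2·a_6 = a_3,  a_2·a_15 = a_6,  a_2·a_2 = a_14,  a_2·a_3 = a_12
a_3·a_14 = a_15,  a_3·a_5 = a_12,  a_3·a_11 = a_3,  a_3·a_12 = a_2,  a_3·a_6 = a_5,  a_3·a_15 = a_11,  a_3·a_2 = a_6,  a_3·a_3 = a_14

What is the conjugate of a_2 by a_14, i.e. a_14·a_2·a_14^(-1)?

The identity is a_11. In row a_14, the entry a_11 sits in column a_14, so a_14^(-1) = a_14.
a_14·a_2 = a_5
a_5·a_14 = a_2
(Structurally, G here is isomorphic to the quaternion group Q_8.)

a_2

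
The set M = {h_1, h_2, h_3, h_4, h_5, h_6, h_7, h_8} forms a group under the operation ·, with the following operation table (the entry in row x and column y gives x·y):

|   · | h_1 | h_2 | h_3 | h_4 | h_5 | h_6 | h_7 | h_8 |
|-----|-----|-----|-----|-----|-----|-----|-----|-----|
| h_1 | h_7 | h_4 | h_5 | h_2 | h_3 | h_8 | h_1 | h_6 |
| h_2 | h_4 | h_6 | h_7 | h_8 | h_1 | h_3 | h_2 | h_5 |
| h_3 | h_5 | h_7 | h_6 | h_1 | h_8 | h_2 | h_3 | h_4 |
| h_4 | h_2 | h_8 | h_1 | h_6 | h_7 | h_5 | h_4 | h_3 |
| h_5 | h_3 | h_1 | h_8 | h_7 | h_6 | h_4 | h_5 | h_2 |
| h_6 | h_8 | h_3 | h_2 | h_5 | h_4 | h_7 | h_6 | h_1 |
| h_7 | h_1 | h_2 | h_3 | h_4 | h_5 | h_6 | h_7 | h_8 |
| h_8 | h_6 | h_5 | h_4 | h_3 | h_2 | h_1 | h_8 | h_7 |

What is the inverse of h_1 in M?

h_1

First locate the identity: row h_7 matches the header, so h_7 is the identity.
Scan row h_1 for h_7: h_1·h_1 = h_7. Hence h_1^(-1) = h_1.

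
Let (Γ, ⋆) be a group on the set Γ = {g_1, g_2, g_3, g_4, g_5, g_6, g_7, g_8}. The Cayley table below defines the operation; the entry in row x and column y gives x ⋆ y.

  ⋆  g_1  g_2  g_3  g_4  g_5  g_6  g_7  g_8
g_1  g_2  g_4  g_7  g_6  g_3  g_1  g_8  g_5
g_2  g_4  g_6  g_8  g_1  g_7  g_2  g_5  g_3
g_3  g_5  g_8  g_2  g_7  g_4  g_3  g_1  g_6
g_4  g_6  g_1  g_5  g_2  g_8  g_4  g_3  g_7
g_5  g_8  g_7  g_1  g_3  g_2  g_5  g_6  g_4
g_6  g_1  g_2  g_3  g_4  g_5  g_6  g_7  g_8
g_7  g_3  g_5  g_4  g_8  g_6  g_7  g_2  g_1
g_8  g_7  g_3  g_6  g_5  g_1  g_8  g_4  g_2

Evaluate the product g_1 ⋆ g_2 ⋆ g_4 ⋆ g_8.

g_3

g_1 ⋆ g_2 = g_4
g_4 ⋆ g_4 = g_2
g_2 ⋆ g_8 = g_3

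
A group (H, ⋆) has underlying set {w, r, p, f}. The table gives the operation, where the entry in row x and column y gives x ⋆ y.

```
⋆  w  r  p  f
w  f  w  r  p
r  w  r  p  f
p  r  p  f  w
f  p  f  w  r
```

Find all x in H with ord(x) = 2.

Identity is r. Compute the order of each non-identity element by repeated multiplication:
  w: w → f → p → r  (order 4)
  p: p → f → w → r  (order 4)
  f: f → r  (order 2)
Elements of order 2: {f}.

{f}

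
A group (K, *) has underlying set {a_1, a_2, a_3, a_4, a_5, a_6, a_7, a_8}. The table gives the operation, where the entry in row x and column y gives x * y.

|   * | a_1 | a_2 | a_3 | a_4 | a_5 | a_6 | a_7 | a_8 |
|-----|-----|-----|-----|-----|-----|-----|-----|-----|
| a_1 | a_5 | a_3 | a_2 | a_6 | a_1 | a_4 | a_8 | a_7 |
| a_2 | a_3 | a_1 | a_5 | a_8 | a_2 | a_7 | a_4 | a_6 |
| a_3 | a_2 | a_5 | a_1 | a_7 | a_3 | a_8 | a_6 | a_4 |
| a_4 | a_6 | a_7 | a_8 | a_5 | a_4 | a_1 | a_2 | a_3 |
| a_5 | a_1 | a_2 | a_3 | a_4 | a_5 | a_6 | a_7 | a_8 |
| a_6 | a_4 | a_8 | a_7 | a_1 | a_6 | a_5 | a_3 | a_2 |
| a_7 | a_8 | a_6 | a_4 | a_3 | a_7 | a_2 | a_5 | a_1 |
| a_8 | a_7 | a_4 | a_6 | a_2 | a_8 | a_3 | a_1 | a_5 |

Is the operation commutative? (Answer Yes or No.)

a_2 * a_6 = a_7 but a_6 * a_2 = a_8.
Since a_2 and a_6 do not commute, K is not abelian.

No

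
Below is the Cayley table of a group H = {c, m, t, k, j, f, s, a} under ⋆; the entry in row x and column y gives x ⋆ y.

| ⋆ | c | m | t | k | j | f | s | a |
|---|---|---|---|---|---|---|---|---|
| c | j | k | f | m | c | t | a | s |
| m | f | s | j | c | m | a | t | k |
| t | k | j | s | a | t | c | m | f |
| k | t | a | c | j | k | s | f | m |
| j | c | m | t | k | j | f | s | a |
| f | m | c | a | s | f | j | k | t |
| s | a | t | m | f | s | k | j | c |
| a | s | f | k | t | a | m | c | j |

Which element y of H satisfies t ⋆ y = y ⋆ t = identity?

First locate the identity: row j matches the header, so j is the identity.
Scan row t for j: t ⋆ m = j. Hence t^(-1) = m.
(Structurally, H here is isomorphic to the dihedral group D_4.)

m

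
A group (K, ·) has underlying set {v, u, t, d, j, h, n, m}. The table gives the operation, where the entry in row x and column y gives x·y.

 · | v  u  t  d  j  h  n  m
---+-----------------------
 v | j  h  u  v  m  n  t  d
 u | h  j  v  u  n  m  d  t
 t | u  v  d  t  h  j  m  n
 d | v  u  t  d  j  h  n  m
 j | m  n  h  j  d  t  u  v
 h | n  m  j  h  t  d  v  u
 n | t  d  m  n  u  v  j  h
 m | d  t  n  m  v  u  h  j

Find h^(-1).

First locate the identity: row d matches the header, so d is the identity.
Scan row h for d: h·h = d. Hence h^(-1) = h.

h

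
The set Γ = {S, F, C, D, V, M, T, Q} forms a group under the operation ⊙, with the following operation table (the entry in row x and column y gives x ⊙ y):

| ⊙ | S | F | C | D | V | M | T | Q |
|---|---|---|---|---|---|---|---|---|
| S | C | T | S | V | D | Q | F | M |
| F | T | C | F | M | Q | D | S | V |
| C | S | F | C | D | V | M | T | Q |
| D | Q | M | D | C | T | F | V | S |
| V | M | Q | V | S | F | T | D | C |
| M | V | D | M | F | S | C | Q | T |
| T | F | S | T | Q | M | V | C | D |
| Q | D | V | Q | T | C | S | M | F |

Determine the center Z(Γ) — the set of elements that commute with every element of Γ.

{C, F}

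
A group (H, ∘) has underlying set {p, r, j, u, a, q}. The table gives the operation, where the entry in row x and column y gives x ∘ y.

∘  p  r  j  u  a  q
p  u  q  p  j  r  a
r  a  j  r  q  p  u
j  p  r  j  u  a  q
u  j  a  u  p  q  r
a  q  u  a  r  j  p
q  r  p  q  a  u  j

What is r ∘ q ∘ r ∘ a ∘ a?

a

r ∘ q = u
u ∘ r = a
a ∘ a = j
j ∘ a = a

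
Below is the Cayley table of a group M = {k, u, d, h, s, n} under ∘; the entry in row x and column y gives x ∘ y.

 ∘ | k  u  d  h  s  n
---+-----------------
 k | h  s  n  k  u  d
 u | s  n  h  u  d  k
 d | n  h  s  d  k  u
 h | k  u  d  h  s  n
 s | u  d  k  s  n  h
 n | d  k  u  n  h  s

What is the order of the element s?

The identity element is h (its row matches the header).
s^1 = s
s^2 = s ∘ s = n
s^3 = n ∘ s = h
The first power of s equal to the identity is s^3, so ord(s) = 3.

3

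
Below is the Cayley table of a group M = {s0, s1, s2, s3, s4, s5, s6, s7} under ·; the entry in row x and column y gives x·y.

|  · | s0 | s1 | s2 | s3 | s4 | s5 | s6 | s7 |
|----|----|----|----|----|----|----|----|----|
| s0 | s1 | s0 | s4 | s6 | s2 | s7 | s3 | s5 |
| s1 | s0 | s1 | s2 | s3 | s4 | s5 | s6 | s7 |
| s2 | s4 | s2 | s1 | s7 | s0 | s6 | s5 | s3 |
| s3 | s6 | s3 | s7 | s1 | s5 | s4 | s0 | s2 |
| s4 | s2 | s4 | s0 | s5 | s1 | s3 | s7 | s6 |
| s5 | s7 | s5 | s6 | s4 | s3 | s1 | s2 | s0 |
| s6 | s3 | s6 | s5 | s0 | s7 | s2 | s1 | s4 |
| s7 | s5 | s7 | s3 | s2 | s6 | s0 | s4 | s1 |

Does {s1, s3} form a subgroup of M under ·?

Yes

{s1, s3} contains the identity s1.
Checking products: every product of two elements of {s1, s3} (read from the table) lies in {s1, s3}, so the set is closed.
In a finite group, a nonempty closed subset is a subgroup. So {s1, s3} ≤ M.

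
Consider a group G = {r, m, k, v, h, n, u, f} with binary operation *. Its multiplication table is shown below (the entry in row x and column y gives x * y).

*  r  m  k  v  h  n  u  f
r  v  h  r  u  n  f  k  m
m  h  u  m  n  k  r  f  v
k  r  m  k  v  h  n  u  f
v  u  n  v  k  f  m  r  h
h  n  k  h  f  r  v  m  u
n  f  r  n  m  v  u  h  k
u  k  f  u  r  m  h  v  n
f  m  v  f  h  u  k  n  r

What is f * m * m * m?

f * m = v
v * m = n
n * m = r

r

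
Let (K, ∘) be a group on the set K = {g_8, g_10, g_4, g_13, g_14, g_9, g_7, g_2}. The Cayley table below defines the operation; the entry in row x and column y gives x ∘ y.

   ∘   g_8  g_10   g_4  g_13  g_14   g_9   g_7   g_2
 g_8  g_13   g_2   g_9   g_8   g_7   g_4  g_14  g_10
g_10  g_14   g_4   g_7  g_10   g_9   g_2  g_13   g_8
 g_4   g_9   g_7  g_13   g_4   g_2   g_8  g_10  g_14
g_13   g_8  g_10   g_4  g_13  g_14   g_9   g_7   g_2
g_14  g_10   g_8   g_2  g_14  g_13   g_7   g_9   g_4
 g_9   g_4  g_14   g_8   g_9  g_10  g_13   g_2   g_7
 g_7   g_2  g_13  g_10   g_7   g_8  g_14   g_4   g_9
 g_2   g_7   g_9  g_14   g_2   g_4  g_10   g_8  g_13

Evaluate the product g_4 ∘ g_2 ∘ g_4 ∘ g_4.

g_4 ∘ g_2 = g_14
g_14 ∘ g_4 = g_2
g_2 ∘ g_4 = g_14

g_14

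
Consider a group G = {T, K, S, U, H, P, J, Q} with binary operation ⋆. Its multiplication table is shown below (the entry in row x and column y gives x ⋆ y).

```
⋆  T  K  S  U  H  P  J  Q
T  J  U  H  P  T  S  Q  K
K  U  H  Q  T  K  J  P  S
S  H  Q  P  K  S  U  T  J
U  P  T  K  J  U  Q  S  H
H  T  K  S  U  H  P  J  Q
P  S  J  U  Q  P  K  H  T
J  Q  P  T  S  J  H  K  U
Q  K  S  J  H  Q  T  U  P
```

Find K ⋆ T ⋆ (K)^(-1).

T

The identity is H. In row K, the entry H sits in column K, so K^(-1) = K.
K ⋆ T = U
U ⋆ K = T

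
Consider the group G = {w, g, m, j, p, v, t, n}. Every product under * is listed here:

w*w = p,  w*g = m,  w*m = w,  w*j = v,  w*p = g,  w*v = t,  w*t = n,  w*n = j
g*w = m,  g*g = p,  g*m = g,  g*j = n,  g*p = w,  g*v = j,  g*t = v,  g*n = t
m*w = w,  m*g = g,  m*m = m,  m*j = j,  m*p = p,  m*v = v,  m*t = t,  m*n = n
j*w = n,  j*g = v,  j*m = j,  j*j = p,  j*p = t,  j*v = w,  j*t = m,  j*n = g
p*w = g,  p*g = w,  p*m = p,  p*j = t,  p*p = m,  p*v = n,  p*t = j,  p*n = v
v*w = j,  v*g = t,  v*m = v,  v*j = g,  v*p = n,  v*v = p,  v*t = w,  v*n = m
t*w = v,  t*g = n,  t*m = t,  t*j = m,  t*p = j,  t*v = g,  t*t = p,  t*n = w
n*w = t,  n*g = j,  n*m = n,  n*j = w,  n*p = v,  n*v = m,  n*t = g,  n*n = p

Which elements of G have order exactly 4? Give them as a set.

Identity is m. Compute the order of each non-identity element by repeated multiplication:
  w: w → p → g → m  (order 4)
  g: g → p → w → m  (order 4)
  j: j → p → t → m  (order 4)
  p: p → m  (order 2)
  v: v → p → n → m  (order 4)
  t: t → p → j → m  (order 4)
  n: n → p → v → m  (order 4)
Elements of order 4: {g, j, n, t, v, w}.

{g, j, n, t, v, w}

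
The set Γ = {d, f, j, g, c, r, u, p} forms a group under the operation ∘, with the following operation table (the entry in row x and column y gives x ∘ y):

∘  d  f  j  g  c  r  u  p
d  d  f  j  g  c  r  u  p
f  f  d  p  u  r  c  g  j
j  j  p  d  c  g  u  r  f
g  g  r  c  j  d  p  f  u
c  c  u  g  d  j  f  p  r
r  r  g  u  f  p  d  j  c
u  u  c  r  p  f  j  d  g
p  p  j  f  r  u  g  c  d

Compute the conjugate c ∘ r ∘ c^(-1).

u

The identity is d. In row c, the entry d sits in column g, so c^(-1) = g.
c ∘ r = f
f ∘ g = u
(Structurally, Γ here is isomorphic to the dihedral group D_4.)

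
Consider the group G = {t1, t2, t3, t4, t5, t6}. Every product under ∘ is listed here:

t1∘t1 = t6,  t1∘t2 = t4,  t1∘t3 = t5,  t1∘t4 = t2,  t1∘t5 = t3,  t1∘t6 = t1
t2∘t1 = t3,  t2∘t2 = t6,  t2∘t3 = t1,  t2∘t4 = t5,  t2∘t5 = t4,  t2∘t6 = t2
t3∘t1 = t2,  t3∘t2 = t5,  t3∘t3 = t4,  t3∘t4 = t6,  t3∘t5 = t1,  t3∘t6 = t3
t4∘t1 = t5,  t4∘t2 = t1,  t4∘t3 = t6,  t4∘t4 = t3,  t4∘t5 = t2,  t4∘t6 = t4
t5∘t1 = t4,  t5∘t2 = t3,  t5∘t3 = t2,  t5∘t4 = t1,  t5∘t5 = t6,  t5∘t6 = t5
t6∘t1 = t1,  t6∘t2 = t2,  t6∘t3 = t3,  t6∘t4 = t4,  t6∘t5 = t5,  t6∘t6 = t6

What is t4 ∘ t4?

Read row t4, column t4: t4 ∘ t4 = t3.

t3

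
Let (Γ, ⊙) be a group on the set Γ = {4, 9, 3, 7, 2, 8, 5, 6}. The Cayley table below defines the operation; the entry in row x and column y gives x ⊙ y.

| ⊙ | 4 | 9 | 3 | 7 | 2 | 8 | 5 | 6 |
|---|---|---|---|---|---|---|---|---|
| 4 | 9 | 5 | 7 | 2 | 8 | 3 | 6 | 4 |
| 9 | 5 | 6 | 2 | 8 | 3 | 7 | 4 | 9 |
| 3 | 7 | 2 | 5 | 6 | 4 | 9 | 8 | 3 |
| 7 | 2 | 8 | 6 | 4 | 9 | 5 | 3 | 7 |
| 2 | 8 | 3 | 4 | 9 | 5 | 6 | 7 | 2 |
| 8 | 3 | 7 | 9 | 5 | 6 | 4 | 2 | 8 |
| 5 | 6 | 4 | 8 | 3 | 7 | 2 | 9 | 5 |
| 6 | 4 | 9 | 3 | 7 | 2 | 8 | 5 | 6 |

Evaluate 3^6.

3^1 = 3
3^2 = 3 ⊙ 3 = 5
3^3 = 5 ⊙ 3 = 8
3^4 = 8 ⊙ 3 = 9
3^5 = 9 ⊙ 3 = 2
3^6 = 2 ⊙ 3 = 4

4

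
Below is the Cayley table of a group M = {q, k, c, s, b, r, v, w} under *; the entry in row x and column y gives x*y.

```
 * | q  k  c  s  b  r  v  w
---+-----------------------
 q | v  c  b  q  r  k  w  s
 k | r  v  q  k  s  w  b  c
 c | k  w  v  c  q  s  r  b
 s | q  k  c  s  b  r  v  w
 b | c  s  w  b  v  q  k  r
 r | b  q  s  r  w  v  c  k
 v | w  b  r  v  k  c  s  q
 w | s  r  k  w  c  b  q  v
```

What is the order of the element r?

4

The identity element is s (its row matches the header).
r^1 = r
r^2 = r*r = v
r^3 = v*r = c
r^4 = c*r = s
The first power of r equal to the identity is r^4, so ord(r) = 4.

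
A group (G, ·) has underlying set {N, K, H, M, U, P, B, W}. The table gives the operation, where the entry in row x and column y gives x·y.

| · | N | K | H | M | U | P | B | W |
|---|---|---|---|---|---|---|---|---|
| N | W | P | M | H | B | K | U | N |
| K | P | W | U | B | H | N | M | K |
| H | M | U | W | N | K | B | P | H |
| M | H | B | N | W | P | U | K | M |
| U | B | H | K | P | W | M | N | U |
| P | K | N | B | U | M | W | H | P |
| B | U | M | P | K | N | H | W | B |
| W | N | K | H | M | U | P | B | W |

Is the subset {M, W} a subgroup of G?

{M, W} contains the identity W.
Checking products: every product of two elements of {M, W} (read from the table) lies in {M, W}, so the set is closed.
In a finite group, a nonempty closed subset is a subgroup. So {M, W} ≤ G.
(Structurally, G here is isomorphic to the elementary abelian group (Z_2)^3.)

Yes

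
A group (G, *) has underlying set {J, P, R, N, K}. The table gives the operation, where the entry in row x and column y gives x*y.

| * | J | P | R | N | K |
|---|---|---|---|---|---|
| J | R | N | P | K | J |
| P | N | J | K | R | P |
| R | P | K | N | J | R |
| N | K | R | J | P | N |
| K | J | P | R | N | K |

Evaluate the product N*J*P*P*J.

N*J = K
K*P = P
P*P = J
J*J = R

R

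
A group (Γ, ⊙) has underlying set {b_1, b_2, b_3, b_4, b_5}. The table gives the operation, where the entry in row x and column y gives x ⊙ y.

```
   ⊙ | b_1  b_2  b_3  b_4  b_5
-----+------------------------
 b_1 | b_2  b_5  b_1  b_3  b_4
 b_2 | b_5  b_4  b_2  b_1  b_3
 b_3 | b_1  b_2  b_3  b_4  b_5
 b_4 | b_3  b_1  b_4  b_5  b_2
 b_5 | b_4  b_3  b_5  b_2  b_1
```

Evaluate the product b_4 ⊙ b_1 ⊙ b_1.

b_4 ⊙ b_1 = b_3
b_3 ⊙ b_1 = b_1

b_1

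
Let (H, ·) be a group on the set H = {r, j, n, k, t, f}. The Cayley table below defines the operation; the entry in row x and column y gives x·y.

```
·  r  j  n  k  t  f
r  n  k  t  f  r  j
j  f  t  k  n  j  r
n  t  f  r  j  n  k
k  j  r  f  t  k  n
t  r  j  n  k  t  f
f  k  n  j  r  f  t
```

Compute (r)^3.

r^1 = r
r^2 = r·r = n
r^3 = n·r = t

t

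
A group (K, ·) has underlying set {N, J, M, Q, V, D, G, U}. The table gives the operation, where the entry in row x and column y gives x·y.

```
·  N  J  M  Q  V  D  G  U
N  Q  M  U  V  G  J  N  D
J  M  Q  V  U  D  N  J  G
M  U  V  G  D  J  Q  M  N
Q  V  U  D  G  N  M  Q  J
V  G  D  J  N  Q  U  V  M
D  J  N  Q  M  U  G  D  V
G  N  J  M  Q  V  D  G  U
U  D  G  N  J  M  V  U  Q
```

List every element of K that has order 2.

Identity is G. Compute the order of each non-identity element by repeated multiplication:
  N: N → Q → V → G  (order 4)
  J: J → Q → U → G  (order 4)
  M: M → G  (order 2)
  Q: Q → G  (order 2)
  V: V → Q → N → G  (order 4)
  D: D → G  (order 2)
  U: U → Q → J → G  (order 4)
Elements of order 2: {D, M, Q}.

{D, M, Q}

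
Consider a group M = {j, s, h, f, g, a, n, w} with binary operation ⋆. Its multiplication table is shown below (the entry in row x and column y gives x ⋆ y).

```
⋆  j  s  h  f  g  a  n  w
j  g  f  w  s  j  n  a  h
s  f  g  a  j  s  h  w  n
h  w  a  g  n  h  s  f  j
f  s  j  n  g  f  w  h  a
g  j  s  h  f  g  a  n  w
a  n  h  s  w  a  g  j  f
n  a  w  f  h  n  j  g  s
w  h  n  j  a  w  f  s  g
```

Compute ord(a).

The identity element is g (its row matches the header).
a^1 = a
a^2 = a ⋆ a = g
The first power of a equal to the identity is a^2, so ord(a) = 2.
(Structurally, M here is isomorphic to the elementary abelian group (Z_2)^3.)

2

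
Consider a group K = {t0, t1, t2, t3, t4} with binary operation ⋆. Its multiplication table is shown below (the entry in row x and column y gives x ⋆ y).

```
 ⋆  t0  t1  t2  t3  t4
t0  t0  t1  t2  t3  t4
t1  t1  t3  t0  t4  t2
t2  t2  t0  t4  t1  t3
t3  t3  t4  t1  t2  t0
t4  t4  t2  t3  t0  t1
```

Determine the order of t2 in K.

5

The identity element is t0 (its row matches the header).
t2^1 = t2
t2^2 = t2 ⋆ t2 = t4
t2^3 = t4 ⋆ t2 = t3
t2^4 = t3 ⋆ t2 = t1
t2^5 = t1 ⋆ t2 = t0
The first power of t2 equal to the identity is t2^5, so ord(t2) = 5.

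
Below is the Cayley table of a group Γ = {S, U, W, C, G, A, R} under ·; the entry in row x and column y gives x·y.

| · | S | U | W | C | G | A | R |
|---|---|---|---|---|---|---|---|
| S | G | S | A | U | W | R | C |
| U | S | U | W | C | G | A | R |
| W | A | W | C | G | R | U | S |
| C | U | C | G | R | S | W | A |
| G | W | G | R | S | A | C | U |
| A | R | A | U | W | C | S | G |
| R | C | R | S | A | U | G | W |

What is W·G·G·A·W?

W·G = R
R·G = U
U·A = A
A·W = U

U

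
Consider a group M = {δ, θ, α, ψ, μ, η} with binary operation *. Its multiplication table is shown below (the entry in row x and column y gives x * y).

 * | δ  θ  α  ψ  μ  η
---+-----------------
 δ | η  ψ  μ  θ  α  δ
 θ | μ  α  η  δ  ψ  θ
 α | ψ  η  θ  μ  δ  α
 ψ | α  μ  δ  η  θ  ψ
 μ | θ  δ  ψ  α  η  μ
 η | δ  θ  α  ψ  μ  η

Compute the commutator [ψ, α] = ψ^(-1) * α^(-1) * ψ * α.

Identity is η; from the table ψ^(-1) = ψ and α^(-1) = θ.
ψ * θ = μ
μ * ψ = α
α * α = θ

θ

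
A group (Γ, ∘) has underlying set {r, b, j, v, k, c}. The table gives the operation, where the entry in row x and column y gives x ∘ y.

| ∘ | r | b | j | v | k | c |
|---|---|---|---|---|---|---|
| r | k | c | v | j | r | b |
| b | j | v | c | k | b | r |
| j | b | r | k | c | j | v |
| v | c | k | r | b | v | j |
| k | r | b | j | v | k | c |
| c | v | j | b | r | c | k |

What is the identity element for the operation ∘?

The identity e satisfies e ∘ x = x for all x, so its row in the table reproduces the column headers.
Row k reads: r, b, j, v, k, c — exactly the header order. So k is the identity.

k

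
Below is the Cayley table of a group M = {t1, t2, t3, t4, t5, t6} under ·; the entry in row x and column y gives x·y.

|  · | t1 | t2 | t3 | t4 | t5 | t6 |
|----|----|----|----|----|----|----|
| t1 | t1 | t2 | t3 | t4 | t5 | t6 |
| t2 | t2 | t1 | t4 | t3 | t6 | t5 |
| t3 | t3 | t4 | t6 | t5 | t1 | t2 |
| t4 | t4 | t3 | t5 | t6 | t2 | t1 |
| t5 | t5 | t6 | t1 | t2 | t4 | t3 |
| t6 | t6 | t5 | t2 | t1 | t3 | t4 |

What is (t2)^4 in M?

t2^1 = t2
t2^2 = t2·t2 = t1
t2^3 = t1·t2 = t2
t2^4 = t2·t2 = t1
(Structurally, M here is isomorphic to the cyclic group Z_6.)

t1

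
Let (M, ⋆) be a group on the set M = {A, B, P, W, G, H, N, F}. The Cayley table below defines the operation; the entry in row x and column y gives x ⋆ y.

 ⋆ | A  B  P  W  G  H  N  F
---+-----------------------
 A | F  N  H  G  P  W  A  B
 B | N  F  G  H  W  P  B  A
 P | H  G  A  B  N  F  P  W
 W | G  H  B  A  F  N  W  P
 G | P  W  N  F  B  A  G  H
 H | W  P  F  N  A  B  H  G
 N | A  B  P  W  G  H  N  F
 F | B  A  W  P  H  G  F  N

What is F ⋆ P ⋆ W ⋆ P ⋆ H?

F ⋆ P = W
W ⋆ W = A
A ⋆ P = H
H ⋆ H = B

B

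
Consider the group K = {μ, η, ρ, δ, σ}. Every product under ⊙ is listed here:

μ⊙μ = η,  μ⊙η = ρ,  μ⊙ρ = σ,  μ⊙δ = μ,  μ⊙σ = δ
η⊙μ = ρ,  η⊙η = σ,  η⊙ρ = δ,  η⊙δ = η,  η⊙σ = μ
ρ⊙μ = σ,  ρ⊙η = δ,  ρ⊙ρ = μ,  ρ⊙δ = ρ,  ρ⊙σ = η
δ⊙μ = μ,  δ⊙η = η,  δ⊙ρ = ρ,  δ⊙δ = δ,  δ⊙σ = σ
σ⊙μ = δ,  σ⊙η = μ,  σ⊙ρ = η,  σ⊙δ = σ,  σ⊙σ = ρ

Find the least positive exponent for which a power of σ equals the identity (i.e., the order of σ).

5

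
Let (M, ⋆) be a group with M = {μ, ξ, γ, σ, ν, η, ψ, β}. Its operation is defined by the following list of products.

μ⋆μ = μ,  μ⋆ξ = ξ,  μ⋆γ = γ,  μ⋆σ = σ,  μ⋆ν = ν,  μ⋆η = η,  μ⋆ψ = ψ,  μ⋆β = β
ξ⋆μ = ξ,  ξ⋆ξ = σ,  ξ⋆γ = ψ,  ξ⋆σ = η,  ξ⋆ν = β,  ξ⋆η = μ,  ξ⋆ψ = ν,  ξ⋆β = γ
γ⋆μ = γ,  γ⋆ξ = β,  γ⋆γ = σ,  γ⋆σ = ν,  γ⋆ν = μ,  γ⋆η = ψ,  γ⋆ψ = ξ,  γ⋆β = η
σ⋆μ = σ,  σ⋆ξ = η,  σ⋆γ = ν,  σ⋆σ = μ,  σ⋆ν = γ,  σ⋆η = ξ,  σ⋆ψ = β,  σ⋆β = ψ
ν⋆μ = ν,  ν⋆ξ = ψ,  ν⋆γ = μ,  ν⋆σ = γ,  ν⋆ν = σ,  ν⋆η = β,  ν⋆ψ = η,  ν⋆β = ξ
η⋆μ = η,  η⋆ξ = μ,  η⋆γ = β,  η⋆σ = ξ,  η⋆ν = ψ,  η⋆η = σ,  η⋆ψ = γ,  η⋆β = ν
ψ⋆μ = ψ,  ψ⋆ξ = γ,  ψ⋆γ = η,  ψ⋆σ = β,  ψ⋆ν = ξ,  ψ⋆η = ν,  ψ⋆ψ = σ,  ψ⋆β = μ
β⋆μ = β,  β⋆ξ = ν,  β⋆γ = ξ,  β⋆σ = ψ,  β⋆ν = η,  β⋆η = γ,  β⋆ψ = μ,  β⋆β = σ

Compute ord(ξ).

4

The identity element is μ (its row matches the header).
ξ^1 = ξ
ξ^2 = ξ ⋆ ξ = σ
ξ^3 = σ ⋆ ξ = η
ξ^4 = η ⋆ ξ = μ
The first power of ξ equal to the identity is ξ^4, so ord(ξ) = 4.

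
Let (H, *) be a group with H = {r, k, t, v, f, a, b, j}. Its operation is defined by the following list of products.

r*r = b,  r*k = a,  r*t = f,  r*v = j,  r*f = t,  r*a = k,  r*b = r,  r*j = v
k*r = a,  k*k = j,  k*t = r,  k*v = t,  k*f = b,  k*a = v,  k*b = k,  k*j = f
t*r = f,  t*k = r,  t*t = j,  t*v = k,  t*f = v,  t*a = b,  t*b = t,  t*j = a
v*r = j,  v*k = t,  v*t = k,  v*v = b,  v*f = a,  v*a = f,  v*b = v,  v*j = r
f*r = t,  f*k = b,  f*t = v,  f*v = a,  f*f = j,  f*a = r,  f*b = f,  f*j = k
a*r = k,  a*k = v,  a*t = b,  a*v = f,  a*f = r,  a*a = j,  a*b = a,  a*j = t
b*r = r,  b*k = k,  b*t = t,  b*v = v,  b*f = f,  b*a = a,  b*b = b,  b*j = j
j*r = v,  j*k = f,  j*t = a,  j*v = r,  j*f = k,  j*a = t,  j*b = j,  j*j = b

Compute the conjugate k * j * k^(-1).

j

The identity is b. In row k, the entry b sits in column f, so k^(-1) = f.
k * j = f
f * f = j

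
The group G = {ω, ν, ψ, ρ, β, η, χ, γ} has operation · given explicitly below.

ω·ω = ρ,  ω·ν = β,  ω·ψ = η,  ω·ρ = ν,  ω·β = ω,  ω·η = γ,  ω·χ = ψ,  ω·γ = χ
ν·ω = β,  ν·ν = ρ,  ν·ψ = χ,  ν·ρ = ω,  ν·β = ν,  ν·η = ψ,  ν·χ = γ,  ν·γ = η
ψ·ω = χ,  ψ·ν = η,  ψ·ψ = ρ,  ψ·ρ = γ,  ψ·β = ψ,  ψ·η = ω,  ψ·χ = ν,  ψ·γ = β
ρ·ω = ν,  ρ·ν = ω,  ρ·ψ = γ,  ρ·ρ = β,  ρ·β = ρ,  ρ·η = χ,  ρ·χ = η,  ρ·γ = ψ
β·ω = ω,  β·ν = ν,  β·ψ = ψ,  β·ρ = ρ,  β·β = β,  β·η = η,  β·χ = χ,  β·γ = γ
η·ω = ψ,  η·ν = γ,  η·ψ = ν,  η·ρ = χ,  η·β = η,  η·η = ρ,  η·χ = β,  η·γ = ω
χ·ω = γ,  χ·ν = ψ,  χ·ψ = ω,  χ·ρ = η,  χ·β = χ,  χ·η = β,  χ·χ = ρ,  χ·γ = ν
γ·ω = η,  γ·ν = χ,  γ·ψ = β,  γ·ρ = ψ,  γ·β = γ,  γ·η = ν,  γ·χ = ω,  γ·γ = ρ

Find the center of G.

An element z is central iff its row equals its column in the table.
For γ: γ·ν = χ ≠ η = ν·γ, so γ ∉ Z.
Checking each element this way leaves Z(G) = {β, ρ}.

{β, ρ}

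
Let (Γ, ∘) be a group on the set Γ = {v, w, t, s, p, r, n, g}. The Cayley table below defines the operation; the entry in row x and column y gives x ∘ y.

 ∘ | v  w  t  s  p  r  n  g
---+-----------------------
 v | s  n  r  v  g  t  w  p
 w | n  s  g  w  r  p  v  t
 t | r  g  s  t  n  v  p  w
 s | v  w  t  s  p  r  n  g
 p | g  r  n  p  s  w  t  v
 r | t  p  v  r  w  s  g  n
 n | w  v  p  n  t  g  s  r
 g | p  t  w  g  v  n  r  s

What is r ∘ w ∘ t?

r ∘ w = p
p ∘ t = n

n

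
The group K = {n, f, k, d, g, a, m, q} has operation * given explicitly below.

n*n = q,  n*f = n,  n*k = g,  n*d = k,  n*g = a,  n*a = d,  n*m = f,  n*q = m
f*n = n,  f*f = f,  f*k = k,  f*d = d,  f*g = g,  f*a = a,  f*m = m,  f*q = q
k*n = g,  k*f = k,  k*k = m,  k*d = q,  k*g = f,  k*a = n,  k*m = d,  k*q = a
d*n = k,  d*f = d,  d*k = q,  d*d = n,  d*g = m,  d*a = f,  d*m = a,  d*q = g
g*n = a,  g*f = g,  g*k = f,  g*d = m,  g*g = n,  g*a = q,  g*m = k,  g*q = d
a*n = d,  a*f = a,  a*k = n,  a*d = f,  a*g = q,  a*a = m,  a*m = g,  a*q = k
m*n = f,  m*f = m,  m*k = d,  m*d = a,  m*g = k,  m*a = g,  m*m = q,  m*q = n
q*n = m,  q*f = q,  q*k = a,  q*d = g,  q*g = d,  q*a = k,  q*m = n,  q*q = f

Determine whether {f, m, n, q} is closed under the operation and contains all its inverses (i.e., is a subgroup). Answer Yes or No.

{f, m, n, q} contains the identity f.
Checking products: every product of two elements of {f, m, n, q} (read from the table) lies in {f, m, n, q}, so the set is closed.
In a finite group, a nonempty closed subset is a subgroup. So {f, m, n, q} ≤ K.

Yes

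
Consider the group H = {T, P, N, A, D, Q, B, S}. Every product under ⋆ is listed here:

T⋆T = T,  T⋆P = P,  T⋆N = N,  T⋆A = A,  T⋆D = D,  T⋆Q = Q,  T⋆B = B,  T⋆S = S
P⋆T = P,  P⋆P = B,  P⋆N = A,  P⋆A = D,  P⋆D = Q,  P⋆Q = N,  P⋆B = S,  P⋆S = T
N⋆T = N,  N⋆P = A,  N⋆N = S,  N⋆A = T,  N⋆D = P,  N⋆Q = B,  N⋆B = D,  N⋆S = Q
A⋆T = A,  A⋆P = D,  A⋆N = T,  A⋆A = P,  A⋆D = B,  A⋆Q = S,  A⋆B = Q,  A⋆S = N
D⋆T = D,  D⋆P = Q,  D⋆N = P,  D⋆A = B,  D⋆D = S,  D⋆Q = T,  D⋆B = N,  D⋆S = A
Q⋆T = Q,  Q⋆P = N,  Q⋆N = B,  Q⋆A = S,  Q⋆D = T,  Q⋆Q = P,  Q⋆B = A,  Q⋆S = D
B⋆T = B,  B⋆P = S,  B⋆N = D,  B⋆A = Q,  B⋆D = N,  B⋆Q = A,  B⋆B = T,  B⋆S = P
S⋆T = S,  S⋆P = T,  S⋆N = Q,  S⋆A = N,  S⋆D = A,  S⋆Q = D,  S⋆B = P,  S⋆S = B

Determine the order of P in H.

The identity element is T (its row matches the header).
P^1 = P
P^2 = P ⋆ P = B
P^3 = B ⋆ P = S
P^4 = S ⋆ P = T
The first power of P equal to the identity is P^4, so ord(P) = 4.

4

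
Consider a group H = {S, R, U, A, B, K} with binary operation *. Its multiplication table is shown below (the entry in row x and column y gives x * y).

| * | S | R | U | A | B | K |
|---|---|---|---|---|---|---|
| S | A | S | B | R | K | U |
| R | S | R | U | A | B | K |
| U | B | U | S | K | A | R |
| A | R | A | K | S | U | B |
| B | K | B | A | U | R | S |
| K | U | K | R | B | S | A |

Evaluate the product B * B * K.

B * B = R
R * K = K

K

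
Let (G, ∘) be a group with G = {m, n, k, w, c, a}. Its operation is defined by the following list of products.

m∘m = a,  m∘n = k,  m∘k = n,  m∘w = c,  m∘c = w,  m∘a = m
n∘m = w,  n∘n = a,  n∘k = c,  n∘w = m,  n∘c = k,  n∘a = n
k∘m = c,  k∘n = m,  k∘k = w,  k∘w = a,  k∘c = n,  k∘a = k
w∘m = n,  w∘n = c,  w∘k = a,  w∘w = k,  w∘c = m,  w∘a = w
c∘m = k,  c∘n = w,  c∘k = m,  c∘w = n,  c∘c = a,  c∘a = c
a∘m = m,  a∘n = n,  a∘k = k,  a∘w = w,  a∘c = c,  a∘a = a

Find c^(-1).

c

First locate the identity: row a matches the header, so a is the identity.
Scan row c for a: c ∘ c = a. Hence c^(-1) = c.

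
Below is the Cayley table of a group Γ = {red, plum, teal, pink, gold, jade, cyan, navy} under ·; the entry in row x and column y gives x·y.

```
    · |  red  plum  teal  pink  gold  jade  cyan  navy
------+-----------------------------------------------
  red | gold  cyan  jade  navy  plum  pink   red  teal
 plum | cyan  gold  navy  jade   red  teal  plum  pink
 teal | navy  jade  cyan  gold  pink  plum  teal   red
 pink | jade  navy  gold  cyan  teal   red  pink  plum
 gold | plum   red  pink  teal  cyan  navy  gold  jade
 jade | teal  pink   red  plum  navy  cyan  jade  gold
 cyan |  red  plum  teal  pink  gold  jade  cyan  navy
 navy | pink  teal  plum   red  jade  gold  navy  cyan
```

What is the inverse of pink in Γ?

pink

First locate the identity: row cyan matches the header, so cyan is the identity.
Scan row pink for cyan: pink·pink = cyan. Hence pink^(-1) = pink.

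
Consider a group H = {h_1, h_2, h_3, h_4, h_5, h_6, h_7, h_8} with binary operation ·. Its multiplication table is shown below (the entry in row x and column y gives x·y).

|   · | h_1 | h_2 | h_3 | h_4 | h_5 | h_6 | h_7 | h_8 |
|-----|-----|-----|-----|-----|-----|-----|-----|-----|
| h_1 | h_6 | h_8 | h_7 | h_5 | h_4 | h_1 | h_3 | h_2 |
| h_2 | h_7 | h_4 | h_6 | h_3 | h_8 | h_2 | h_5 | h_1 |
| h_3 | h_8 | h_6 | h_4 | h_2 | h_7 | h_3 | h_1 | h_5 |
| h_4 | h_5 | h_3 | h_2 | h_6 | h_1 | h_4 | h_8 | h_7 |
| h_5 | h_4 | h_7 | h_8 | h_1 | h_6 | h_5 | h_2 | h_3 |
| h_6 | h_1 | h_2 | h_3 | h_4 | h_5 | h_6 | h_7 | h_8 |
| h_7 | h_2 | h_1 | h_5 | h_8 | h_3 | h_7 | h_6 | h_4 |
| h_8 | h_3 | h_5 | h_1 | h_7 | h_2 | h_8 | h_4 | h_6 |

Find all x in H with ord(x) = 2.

Identity is h_6. Compute the order of each non-identity element by repeated multiplication:
  h_1: h_1 → h_6  (order 2)
  h_2: h_2 → h_4 → h_3 → h_6  (order 4)
  h_3: h_3 → h_4 → h_2 → h_6  (order 4)
  h_4: h_4 → h_6  (order 2)
  h_5: h_5 → h_6  (order 2)
  h_7: h_7 → h_6  (order 2)
  h_8: h_8 → h_6  (order 2)
Elements of order 2: {h_1, h_4, h_5, h_7, h_8}.

{h_1, h_4, h_5, h_7, h_8}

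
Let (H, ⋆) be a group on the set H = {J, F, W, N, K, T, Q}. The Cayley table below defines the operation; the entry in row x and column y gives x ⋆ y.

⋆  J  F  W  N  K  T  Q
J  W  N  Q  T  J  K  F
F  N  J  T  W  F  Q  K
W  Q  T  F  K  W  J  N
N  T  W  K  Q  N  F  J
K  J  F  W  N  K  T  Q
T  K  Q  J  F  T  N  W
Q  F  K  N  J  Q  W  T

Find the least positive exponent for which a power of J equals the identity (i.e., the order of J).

7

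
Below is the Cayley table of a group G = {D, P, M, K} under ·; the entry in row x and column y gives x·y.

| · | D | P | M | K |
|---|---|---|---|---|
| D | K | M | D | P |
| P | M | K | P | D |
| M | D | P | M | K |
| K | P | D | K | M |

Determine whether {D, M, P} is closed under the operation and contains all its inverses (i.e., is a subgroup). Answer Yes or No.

No

P·P = K, which is not in {D, M, P}.
The subset is not closed under ·, so it is not a subgroup.
(Structurally, G here is isomorphic to the cyclic group Z_4.)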